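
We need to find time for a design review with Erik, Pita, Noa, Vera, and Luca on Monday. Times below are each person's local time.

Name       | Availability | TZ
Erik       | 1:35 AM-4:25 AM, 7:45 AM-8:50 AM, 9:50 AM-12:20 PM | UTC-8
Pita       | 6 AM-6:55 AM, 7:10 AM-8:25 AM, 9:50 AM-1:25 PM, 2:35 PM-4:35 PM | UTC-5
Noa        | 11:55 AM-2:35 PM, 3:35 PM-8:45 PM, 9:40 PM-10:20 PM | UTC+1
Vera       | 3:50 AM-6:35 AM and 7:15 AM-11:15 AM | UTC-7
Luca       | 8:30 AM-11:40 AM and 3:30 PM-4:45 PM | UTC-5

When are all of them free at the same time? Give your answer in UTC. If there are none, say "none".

15:45-16:40

Erik in UTC: 09:35-12:25, 15:45-16:50, 17:50-20:20 (add 8h to convert from UTC-8).
Pita in UTC: 11:00-11:55, 12:10-13:25, 14:50-18:25, 19:35-21:35 (add 5h to convert from UTC-5).
Noa in UTC: 10:55-13:35, 14:35-19:45, 20:40-21:20 (subtract 1h to convert from UTC+1).
Vera in UTC: 10:50-13:35, 14:15-18:15 (add 7h to convert from UTC-7).
Luca in UTC: 13:30-16:40, 20:30-21:45 (add 5h to convert from UTC-5).
Erik ∩ Pita: 11:00-11:55, 12:10-12:25, 15:45-16:50, 17:50-18:25, 19:35-20:20.
Erik ∩ Pita ∩ Noa: 11:00-11:55, 12:10-12:25, 15:45-16:50, 17:50-18:25, 19:35-19:45.
Erik ∩ Pita ∩ Noa ∩ Vera: 11:00-11:55, 12:10-12:25, 15:45-16:50, 17:50-18:15.
Erik ∩ Pita ∩ Noa ∩ Vera ∩ Luca: 15:45-16:40.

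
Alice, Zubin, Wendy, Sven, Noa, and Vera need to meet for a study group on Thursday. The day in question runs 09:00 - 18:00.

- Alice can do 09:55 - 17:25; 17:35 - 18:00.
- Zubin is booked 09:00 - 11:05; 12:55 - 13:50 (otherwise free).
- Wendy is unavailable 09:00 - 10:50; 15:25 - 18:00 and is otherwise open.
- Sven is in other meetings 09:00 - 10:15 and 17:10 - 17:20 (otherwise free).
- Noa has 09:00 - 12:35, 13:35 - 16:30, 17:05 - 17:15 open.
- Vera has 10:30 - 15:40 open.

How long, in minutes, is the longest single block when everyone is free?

Alice free: 09:55-17:25, 17:35-18:00.
Zubin free: 11:05-12:55, 13:50-18:00 (invert busy blocks within the working day).
Wendy free: 10:50-15:25 (invert busy blocks within the working day).
Sven free: 10:15-17:10, 17:20-18:00 (invert busy blocks within the working day).
Noa free: 09:00-12:35, 13:35-16:30, 17:05-17:15.
Vera free: 10:30-15:40.
Alice ∩ Zubin: 11:05-12:55, 13:50-17:25, 17:35-18:00.
Alice ∩ Zubin ∩ Wendy: 11:05-12:55, 13:50-15:25.
Alice ∩ Zubin ∩ Wendy ∩ Sven: 11:05-12:55, 13:50-15:25.
Alice ∩ Zubin ∩ Wendy ∩ Sven ∩ Noa: 11:05-12:35, 13:50-15:25.
Alice ∩ Zubin ∩ Wendy ∩ Sven ∩ Noa ∩ Vera: 11:05-12:35, 13:50-15:25.
The longest is 13:50-15:25 at 95 minutes.

95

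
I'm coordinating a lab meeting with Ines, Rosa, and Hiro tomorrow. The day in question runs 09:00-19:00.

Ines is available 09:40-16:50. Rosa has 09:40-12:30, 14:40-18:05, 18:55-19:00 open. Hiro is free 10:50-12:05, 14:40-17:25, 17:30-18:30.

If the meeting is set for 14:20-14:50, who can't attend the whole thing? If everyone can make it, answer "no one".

Hiro, Rosa

Ines: free for 14:20-14:50. Rosa: not fully free for 14:20-14:50. Hiro: not fully free for 14:20-14:50.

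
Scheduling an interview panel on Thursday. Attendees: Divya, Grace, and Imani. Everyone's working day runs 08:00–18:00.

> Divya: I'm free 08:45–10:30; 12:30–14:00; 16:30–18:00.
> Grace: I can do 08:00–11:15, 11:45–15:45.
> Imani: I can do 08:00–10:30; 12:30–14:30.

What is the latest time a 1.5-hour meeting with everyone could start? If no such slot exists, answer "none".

12:30

Divya ∩ Grace: 08:45-10:30, 12:30-14:00.
Divya ∩ Grace ∩ Imani: 08:45-10:30, 12:30-14:00.
The last common window of at least 90 minutes is 12:30-14:00; a 90-minute meeting can start as late as 12:30 and still end by 14:00.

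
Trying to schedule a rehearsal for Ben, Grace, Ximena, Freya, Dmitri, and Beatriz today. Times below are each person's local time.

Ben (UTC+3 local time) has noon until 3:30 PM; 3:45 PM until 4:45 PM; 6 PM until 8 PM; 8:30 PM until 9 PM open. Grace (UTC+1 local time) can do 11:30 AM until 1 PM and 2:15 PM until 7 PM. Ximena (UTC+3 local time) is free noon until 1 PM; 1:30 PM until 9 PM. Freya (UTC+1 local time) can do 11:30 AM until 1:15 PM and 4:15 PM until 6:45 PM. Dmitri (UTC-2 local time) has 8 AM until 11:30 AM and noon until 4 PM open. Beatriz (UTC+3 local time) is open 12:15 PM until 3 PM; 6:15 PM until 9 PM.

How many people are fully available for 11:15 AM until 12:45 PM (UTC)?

Ben in UTC: 09:00-12:30, 12:45-13:45, 15:00-17:00, 17:30-18:00 (subtract 3h to convert from UTC+3).
Grace in UTC: 10:30-12:00, 13:15-18:00 (subtract 1h to convert from UTC+1).
Ximena in UTC: 09:00-10:00, 10:30-18:00 (subtract 3h to convert from UTC+3).
Freya in UTC: 10:30-12:15, 15:15-17:45 (subtract 1h to convert from UTC+1).
Dmitri in UTC: 10:00-13:30, 14:00-18:00 (add 2h to convert from UTC-2).
Beatriz in UTC: 09:15-12:00, 15:15-18:00 (subtract 3h to convert from UTC+3).
Ximena and Dmitri can make the full 11:15-12:45 slot — that's 2.

2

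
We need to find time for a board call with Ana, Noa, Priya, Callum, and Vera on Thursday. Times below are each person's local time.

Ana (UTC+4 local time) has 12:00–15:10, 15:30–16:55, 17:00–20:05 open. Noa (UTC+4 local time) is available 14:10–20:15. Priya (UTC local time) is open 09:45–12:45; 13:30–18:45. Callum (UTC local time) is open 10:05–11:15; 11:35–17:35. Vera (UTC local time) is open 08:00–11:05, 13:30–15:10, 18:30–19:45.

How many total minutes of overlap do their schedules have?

155

Ana in UTC: 08:00-11:10, 11:30-12:55, 13:00-16:05 (subtract 4h to convert from UTC+4).
Noa in UTC: 10:10-16:15 (subtract 4h to convert from UTC+4).
Priya in UTC: 09:45-12:45, 13:30-18:45.
Callum in UTC: 10:05-11:15, 11:35-17:35.
Vera in UTC: 08:00-11:05, 13:30-15:10, 18:30-19:45.
Ana ∩ Noa: 10:10-11:10, 11:30-12:55, 13:00-16:05.
Ana ∩ Noa ∩ Priya: 10:10-11:10, 11:30-12:45, 13:30-16:05.
Ana ∩ Noa ∩ Priya ∩ Callum: 10:10-11:10, 11:35-12:45, 13:30-16:05.
Ana ∩ Noa ∩ Priya ∩ Callum ∩ Vera: 10:10-11:05, 13:30-15:10.
Summing the common windows: 55 + 100 = 155 minutes.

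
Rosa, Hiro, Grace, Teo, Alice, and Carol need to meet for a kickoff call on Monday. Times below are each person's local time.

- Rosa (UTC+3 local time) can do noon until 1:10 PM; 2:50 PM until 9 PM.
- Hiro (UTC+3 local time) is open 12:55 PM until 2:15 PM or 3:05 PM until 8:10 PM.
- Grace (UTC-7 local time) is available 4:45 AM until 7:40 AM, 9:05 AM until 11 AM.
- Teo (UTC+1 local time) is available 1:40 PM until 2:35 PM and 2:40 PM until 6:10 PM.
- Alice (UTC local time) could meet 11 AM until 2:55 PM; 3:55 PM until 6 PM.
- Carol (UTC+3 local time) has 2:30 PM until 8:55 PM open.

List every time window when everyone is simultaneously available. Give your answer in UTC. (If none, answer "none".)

Rosa in UTC: 09:00-10:10, 11:50-18:00 (subtract 3h to convert from UTC+3).
Hiro in UTC: 09:55-11:15, 12:05-17:10 (subtract 3h to convert from UTC+3).
Grace in UTC: 11:45-14:40, 16:05-18:00 (add 7h to convert from UTC-7).
Teo in UTC: 12:40-13:35, 13:40-17:10 (subtract 1h to convert from UTC+1).
Alice in UTC: 11:00-14:55, 15:55-18:00.
Carol in UTC: 11:30-17:55 (subtract 3h to convert from UTC+3).
Rosa ∩ Hiro: 09:55-10:10, 12:05-17:10.
Rosa ∩ Hiro ∩ Grace: 12:05-14:40, 16:05-17:10.
Rosa ∩ Hiro ∩ Grace ∩ Teo: 12:40-13:35, 13:40-14:40, 16:05-17:10.
Rosa ∩ Hiro ∩ Grace ∩ Teo ∩ Alice: 12:40-13:35, 13:40-14:40, 16:05-17:10.
Rosa ∩ Hiro ∩ Grace ∩ Teo ∩ Alice ∩ Carol: 12:40-13:35, 13:40-14:40, 16:05-17:10.

12:40-13:35, 13:40-14:40, 16:05-17:10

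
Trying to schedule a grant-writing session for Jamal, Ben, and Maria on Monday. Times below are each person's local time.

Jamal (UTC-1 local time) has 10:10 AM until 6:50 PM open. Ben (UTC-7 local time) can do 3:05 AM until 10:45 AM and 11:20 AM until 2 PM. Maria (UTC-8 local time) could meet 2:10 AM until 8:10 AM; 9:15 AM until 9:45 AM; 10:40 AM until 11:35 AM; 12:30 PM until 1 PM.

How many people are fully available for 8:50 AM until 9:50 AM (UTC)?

0

Jamal in UTC: 11:10-19:50 (add 1h to convert from UTC-1).
Ben in UTC: 10:05-17:45, 18:20-21:00 (add 7h to convert from UTC-7).
Maria in UTC: 10:10-16:10, 17:15-17:45, 18:40-19:35, 20:30-21:00 (add 8h to convert from UTC-8).
nobody can make the full 08:50-09:50 slot — that's 0.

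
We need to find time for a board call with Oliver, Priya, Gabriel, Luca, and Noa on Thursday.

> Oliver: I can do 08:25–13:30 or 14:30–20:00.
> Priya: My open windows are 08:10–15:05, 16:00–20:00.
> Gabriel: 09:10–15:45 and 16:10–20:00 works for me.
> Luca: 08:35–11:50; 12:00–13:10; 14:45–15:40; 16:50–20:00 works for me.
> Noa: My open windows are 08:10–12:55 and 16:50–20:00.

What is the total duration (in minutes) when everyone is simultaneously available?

405

Oliver ∩ Priya: 08:25-13:30, 14:30-15:05, 16:00-20:00.
Oliver ∩ Priya ∩ Gabriel: 09:10-13:30, 14:30-15:05, 16:10-20:00.
Oliver ∩ Priya ∩ Gabriel ∩ Luca: 09:10-11:50, 12:00-13:10, 14:45-15:05, 16:50-20:00.
Oliver ∩ Priya ∩ Gabriel ∩ Luca ∩ Noa: 09:10-11:50, 12:00-12:55, 16:50-20:00.
Summing the common windows: 160 + 55 + 190 = 405 minutes.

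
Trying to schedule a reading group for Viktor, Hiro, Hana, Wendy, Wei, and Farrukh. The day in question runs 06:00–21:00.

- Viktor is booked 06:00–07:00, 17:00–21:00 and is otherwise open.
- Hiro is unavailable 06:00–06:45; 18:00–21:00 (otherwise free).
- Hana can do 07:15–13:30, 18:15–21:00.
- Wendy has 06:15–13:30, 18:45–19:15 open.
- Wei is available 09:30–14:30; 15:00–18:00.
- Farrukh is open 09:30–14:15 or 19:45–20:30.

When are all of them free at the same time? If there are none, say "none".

09:30-13:30

Viktor free: 07:00-17:00 (invert busy blocks within the working day).
Hiro free: 06:45-18:00 (invert busy blocks within the working day).
Hana free: 07:15-13:30, 18:15-21:00.
Wendy free: 06:15-13:30, 18:45-19:15.
Wei free: 09:30-14:30, 15:00-18:00.
Farrukh free: 09:30-14:15, 19:45-20:30.
Viktor ∩ Hiro: 07:00-17:00.
Viktor ∩ Hiro ∩ Hana: 07:15-13:30.
Viktor ∩ Hiro ∩ Hana ∩ Wendy: 07:15-13:30.
Viktor ∩ Hiro ∩ Hana ∩ Wendy ∩ Wei: 09:30-13:30.
Viktor ∩ Hiro ∩ Hana ∩ Wendy ∩ Wei ∩ Farrukh: 09:30-13:30.
So the common availability across everyone is 09:30-13:30.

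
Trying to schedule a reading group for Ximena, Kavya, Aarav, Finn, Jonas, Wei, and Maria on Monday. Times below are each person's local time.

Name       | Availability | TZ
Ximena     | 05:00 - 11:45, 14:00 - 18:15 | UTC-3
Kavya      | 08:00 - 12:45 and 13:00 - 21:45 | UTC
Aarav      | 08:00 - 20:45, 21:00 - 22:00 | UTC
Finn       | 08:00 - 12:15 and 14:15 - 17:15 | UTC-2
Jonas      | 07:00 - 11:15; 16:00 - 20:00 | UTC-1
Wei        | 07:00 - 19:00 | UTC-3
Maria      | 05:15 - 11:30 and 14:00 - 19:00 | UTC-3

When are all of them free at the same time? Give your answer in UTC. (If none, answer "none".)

Ximena in UTC: 08:00-14:45, 17:00-21:15 (add 3h to convert from UTC-3).
Kavya in UTC: 08:00-12:45, 13:00-21:45.
Aarav in UTC: 08:00-20:45, 21:00-22:00.
Finn in UTC: 10:00-14:15, 16:15-19:15 (add 2h to convert from UTC-2).
Jonas in UTC: 08:00-12:15, 17:00-21:00 (add 1h to convert from UTC-1).
Wei in UTC: 10:00-22:00 (add 3h to convert from UTC-3).
Maria in UTC: 08:15-14:30, 17:00-22:00 (add 3h to convert from UTC-3).
Ximena ∩ Kavya: 08:00-12:45, 13:00-14:45, 17:00-21:15.
Ximena ∩ Kavya ∩ Aarav: 08:00-12:45, 13:00-14:45, 17:00-20:45, 21:00-21:15.
Ximena ∩ Kavya ∩ Aarav ∩ Finn: 10:00-12:45, 13:00-14:15, 17:00-19:15.
Ximena ∩ Kavya ∩ Aarav ∩ Finn ∩ Jonas: 10:00-12:15, 17:00-19:15.
Ximena ∩ Kavya ∩ Aarav ∩ Finn ∩ Jonas ∩ Wei: 10:00-12:15, 17:00-19:15.
Ximena ∩ Kavya ∩ Aarav ∩ Finn ∩ Jonas ∩ Wei ∩ Maria: 10:00-12:15, 17:00-19:15.

10:00-12:15, 17:00-19:15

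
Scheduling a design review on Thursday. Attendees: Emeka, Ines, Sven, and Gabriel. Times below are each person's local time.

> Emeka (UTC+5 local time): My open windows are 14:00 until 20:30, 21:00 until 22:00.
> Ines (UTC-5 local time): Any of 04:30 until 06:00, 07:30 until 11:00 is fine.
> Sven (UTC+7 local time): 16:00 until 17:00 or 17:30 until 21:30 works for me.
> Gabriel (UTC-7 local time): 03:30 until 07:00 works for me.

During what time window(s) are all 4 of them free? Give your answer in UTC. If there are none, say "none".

Emeka in UTC: 09:00-15:30, 16:00-17:00 (subtract 5h to convert from UTC+5).
Ines in UTC: 09:30-11:00, 12:30-16:00 (add 5h to convert from UTC-5).
Sven in UTC: 09:00-10:00, 10:30-14:30 (subtract 7h to convert from UTC+7).
Gabriel in UTC: 10:30-14:00 (add 7h to convert from UTC-7).
Emeka ∩ Ines: 09:30-11:00, 12:30-15:30.
Emeka ∩ Ines ∩ Sven: 09:30-10:00, 10:30-11:00, 12:30-14:30.
Emeka ∩ Ines ∩ Sven ∩ Gabriel: 10:30-11:00, 12:30-14:00.

10:30-11:00, 12:30-14:00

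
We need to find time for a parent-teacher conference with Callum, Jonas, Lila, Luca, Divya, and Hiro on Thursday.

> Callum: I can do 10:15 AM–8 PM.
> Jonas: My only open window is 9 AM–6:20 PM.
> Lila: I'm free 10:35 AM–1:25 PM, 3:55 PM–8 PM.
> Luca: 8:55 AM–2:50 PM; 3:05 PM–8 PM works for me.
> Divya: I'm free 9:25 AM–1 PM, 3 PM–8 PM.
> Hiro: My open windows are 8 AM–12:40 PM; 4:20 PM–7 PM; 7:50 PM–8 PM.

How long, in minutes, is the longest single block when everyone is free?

Callum ∩ Jonas: 10:15-18:20.
Callum ∩ Jonas ∩ Lila: 10:35-13:25, 15:55-18:20.
Callum ∩ Jonas ∩ Lila ∩ Luca: 10:35-13:25, 15:55-18:20.
Callum ∩ Jonas ∩ Lila ∩ Luca ∩ Divya: 10:35-13:00, 15:55-18:20.
Callum ∩ Jonas ∩ Lila ∩ Luca ∩ Divya ∩ Hiro: 10:35-12:40, 16:20-18:20.
The longest is 10:35-12:40 at 125 minutes.

125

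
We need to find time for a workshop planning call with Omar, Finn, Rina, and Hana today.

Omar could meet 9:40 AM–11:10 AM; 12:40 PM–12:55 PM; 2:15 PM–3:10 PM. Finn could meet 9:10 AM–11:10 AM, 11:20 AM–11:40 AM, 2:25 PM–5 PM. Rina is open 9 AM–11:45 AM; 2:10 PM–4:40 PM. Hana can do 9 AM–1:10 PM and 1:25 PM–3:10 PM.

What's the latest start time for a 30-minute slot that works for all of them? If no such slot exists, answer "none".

14:40

Omar ∩ Finn: 09:40-11:10, 14:25-15:10.
Omar ∩ Finn ∩ Rina: 09:40-11:10, 14:25-15:10.
Omar ∩ Finn ∩ Rina ∩ Hana: 09:40-11:10, 14:25-15:10.
Those are the intersection windows.
The last common window of at least 30 minutes is 14:25-15:10; a 30-minute meeting can start as late as 14:40 and still end by 15:10.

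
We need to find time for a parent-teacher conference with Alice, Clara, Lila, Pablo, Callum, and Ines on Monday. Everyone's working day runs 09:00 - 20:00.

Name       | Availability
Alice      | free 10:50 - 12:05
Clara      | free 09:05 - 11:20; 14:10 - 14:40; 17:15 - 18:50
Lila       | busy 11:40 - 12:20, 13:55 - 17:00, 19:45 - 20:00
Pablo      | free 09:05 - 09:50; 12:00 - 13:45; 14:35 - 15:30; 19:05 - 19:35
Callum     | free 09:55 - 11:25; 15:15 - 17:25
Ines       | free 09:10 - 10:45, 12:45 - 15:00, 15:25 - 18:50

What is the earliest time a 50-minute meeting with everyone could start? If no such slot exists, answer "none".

none

Alice free: 10:50-12:05.
Clara free: 09:05-11:20, 14:10-14:40, 17:15-18:50.
Lila free: 09:00-11:40, 12:20-13:55, 17:00-19:45 (invert busy blocks within the working day).
Pablo free: 09:05-09:50, 12:00-13:45, 14:35-15:30, 19:05-19:35.
Callum free: 09:55-11:25, 15:15-17:25.
Ines free: 09:10-10:45, 12:45-15:00, 15:25-18:50.
Alice ∩ Clara: 10:50-11:20.
Alice ∩ Clara ∩ Lila: 10:50-11:20.
Alice ∩ Clara ∩ Lila ∩ Pablo: ∅.
Alice ∩ Clara ∩ Lila ∩ Pablo ∩ Callum: ∅.
Alice ∩ Clara ∩ Lila ∩ Pablo ∩ Callum ∩ Ines: ∅.
There is no time when everyone is free.
No common window is at least 50 minutes long.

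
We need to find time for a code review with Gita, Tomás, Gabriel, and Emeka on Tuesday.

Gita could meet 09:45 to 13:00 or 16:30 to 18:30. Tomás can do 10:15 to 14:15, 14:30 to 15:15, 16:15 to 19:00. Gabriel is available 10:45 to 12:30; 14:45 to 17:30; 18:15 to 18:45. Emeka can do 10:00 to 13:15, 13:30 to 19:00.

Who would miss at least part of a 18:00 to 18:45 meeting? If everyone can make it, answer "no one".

Gita: not fully free for 18:00-18:45. Tomás: free for 18:00-18:45. Gabriel: not fully free for 18:00-18:45. Emeka: free for 18:00-18:45.

Gabriel, Gita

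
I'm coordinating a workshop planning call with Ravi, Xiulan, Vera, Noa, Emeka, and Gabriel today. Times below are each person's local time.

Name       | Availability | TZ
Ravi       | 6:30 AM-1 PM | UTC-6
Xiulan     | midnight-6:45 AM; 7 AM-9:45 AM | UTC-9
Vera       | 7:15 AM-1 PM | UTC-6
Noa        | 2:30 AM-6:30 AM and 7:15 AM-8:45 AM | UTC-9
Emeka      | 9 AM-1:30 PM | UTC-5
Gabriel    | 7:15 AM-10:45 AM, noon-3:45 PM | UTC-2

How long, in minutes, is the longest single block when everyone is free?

90

Ravi in UTC: 12:30-19:00 (add 6h to convert from UTC-6).
Xiulan in UTC: 09:00-15:45, 16:00-18:45 (add 9h to convert from UTC-9).
Vera in UTC: 13:15-19:00 (add 6h to convert from UTC-6).
Noa in UTC: 11:30-15:30, 16:15-17:45 (add 9h to convert from UTC-9).
Emeka in UTC: 14:00-18:30 (add 5h to convert from UTC-5).
Gabriel in UTC: 09:15-12:45, 14:00-17:45 (add 2h to convert from UTC-2).
Ravi ∩ Xiulan: 12:30-15:45, 16:00-18:45.
Ravi ∩ Xiulan ∩ Vera: 13:15-15:45, 16:00-18:45.
Ravi ∩ Xiulan ∩ Vera ∩ Noa: 13:15-15:30, 16:15-17:45.
Ravi ∩ Xiulan ∩ Vera ∩ Noa ∩ Emeka: 14:00-15:30, 16:15-17:45.
Ravi ∩ Xiulan ∩ Vera ∩ Noa ∩ Emeka ∩ Gabriel: 14:00-15:30, 16:15-17:45.
The longest is 14:00-15:30 at 90 minutes.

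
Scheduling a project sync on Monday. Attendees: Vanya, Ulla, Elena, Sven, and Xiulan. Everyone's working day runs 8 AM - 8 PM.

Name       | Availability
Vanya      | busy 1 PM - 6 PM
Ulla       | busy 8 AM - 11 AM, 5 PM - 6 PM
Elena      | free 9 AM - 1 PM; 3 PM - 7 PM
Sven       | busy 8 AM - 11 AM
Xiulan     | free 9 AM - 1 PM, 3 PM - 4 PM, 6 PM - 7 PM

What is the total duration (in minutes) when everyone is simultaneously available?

Vanya free: 08:00-13:00, 18:00-20:00 (invert busy blocks within the working day).
Ulla free: 11:00-17:00, 18:00-20:00 (invert busy blocks within the working day).
Elena free: 09:00-13:00, 15:00-19:00.
Sven free: 11:00-20:00 (invert busy blocks within the working day).
Xiulan free: 09:00-13:00, 15:00-16:00, 18:00-19:00.
Vanya ∩ Ulla: 11:00-13:00, 18:00-20:00.
Vanya ∩ Ulla ∩ Elena: 11:00-13:00, 18:00-19:00.
Vanya ∩ Ulla ∩ Elena ∩ Sven: 11:00-13:00, 18:00-19:00.
Vanya ∩ Ulla ∩ Elena ∩ Sven ∩ Xiulan: 11:00-13:00, 18:00-19:00.
Summing the common windows: 120 + 60 = 180 minutes.

180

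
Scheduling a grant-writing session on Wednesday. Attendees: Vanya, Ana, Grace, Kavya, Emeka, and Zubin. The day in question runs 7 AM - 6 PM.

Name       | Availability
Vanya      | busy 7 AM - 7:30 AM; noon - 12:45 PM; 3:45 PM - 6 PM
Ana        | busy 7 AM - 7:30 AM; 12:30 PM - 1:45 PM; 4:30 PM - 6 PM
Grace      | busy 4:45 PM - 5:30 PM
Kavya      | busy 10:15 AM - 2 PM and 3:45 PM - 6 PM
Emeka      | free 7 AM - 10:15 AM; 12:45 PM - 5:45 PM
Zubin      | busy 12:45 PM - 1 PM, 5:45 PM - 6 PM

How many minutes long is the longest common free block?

165

Vanya free: 07:30-12:00, 12:45-15:45 (invert busy blocks within the working day).
Ana free: 07:30-12:30, 13:45-16:30 (invert busy blocks within the working day).
Grace free: 07:00-16:45, 17:30-18:00 (invert busy blocks within the working day).
Kavya free: 07:00-10:15, 14:00-15:45 (invert busy blocks within the working day).
Emeka free: 07:00-10:15, 12:45-17:45.
Zubin free: 07:00-12:45, 13:00-17:45 (invert busy blocks within the working day).
Vanya ∩ Ana: 07:30-12:00, 13:45-15:45.
Vanya ∩ Ana ∩ Grace: 07:30-12:00, 13:45-15:45.
Vanya ∩ Ana ∩ Grace ∩ Kavya: 07:30-10:15, 14:00-15:45.
Vanya ∩ Ana ∩ Grace ∩ Kavya ∩ Emeka: 07:30-10:15, 14:00-15:45.
Vanya ∩ Ana ∩ Grace ∩ Kavya ∩ Emeka ∩ Zubin: 07:30-10:15, 14:00-15:45.
The longest is 07:30-10:15 at 165 minutes.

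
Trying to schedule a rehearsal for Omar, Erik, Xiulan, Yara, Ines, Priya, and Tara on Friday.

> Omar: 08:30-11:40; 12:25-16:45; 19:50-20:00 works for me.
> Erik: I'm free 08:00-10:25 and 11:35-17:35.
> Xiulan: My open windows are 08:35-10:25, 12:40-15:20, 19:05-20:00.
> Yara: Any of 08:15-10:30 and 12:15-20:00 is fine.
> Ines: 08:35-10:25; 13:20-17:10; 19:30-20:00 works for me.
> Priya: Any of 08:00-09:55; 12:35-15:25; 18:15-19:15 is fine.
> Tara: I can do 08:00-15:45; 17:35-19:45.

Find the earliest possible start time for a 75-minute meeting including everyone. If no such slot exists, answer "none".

Omar ∩ Erik: 08:30-10:25, 11:35-11:40, 12:25-16:45.
Omar ∩ Erik ∩ Xiulan: 08:35-10:25, 12:40-15:20.
Omar ∩ Erik ∩ Xiulan ∩ Yara: 08:35-10:25, 12:40-15:20.
Omar ∩ Erik ∩ Xiulan ∩ Yara ∩ Ines: 08:35-10:25, 13:20-15:20.
Omar ∩ Erik ∩ Xiulan ∩ Yara ∩ Ines ∩ Priya: 08:35-09:55, 13:20-15:20.
Omar ∩ Erik ∩ Xiulan ∩ Yara ∩ Ines ∩ Priya ∩ Tara: 08:35-09:55, 13:20-15:20.
Those are the intersection windows.
The first common window of at least 75 minutes is 08:35-09:55, so the earliest start is 08:35.

08:35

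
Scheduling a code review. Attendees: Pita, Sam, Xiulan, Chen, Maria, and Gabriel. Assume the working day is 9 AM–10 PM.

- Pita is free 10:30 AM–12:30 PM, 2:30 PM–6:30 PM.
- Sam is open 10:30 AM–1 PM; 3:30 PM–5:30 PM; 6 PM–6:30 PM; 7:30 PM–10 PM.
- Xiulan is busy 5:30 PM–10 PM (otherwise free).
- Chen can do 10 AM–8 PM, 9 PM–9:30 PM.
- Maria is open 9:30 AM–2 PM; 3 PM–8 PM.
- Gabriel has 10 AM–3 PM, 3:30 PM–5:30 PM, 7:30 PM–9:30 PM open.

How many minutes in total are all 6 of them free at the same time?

240

Pita free: 10:30-12:30, 14:30-18:30.
Sam free: 10:30-13:00, 15:30-17:30, 18:00-18:30, 19:30-22:00.
Xiulan free: 09:00-17:30 (invert busy blocks within the working day).
Chen free: 10:00-20:00, 21:00-21:30.
Maria free: 09:30-14:00, 15:00-20:00.
Gabriel free: 10:00-15:00, 15:30-17:30, 19:30-21:30.
Pita ∩ Sam: 10:30-12:30, 15:30-17:30, 18:00-18:30.
Pita ∩ Sam ∩ Xiulan: 10:30-12:30, 15:30-17:30.
Pita ∩ Sam ∩ Xiulan ∩ Chen: 10:30-12:30, 15:30-17:30.
Pita ∩ Sam ∩ Xiulan ∩ Chen ∩ Maria: 10:30-12:30, 15:30-17:30.
Pita ∩ Sam ∩ Xiulan ∩ Chen ∩ Maria ∩ Gabriel: 10:30-12:30, 15:30-17:30.
Summing the common windows: 120 + 120 = 240 minutes.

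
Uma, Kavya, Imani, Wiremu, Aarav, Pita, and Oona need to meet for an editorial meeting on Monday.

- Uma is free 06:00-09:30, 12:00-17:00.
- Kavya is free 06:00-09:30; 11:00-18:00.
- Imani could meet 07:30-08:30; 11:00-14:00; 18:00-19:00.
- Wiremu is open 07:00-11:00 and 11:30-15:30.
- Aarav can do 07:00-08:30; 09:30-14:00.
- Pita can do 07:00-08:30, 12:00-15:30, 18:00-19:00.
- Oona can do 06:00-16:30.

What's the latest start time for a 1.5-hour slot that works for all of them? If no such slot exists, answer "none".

12:30

Uma ∩ Kavya: 06:00-09:30, 12:00-17:00.
Uma ∩ Kavya ∩ Imani: 07:30-08:30, 12:00-14:00.
Uma ∩ Kavya ∩ Imani ∩ Wiremu: 07:30-08:30, 12:00-14:00.
Uma ∩ Kavya ∩ Imani ∩ Wiremu ∩ Aarav: 07:30-08:30, 12:00-14:00.
Uma ∩ Kavya ∩ Imani ∩ Wiremu ∩ Aarav ∩ Pita: 07:30-08:30, 12:00-14:00.
Uma ∩ Kavya ∩ Imani ∩ Wiremu ∩ Aarav ∩ Pita ∩ Oona: 07:30-08:30, 12:00-14:00.
The last common window of at least 90 minutes is 12:00-14:00; a 90-minute meeting can start as late as 12:30 and still end by 14:00.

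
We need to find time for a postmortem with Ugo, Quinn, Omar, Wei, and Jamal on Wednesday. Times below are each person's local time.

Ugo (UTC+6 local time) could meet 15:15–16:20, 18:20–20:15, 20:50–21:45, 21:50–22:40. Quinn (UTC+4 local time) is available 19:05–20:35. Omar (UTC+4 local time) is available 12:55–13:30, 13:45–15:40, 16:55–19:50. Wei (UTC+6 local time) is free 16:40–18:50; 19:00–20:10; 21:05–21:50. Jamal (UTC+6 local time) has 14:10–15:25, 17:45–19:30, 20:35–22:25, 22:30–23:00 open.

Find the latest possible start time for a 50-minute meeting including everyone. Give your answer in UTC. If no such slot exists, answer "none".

Ugo in UTC: 09:15-10:20, 12:20-14:15, 14:50-15:45, 15:50-16:40 (subtract 6h to convert from UTC+6).
Quinn in UTC: 15:05-16:35 (subtract 4h to convert from UTC+4).
Omar in UTC: 08:55-09:30, 09:45-11:40, 12:55-15:50 (subtract 4h to convert from UTC+4).
Wei in UTC: 10:40-12:50, 13:00-14:10, 15:05-15:50 (subtract 6h to convert from UTC+6).
Jamal in UTC: 08:10-09:25, 11:45-13:30, 14:35-16:25, 16:30-17:00 (subtract 6h to convert from UTC+6).
Ugo ∩ Quinn: 15:05-15:45, 15:50-16:35.
Ugo ∩ Quinn ∩ Omar: 15:05-15:45.
Ugo ∩ Quinn ∩ Omar ∩ Wei: 15:05-15:45.
Ugo ∩ Quinn ∩ Omar ∩ Wei ∩ Jamal: 15:05-15:45.
Those are the intersection windows.
No common window is at least 50 minutes long.

none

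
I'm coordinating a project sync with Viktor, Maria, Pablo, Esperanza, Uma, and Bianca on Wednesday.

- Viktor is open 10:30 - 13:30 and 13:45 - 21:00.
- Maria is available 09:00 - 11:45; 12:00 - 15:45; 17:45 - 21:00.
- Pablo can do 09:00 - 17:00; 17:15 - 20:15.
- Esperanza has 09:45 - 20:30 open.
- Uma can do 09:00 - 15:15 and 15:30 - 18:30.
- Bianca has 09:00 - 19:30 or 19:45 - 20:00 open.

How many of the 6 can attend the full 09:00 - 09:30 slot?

Maria, Pablo, Uma, and Bianca can make the full 09:00-09:30 slot — that's 4.

4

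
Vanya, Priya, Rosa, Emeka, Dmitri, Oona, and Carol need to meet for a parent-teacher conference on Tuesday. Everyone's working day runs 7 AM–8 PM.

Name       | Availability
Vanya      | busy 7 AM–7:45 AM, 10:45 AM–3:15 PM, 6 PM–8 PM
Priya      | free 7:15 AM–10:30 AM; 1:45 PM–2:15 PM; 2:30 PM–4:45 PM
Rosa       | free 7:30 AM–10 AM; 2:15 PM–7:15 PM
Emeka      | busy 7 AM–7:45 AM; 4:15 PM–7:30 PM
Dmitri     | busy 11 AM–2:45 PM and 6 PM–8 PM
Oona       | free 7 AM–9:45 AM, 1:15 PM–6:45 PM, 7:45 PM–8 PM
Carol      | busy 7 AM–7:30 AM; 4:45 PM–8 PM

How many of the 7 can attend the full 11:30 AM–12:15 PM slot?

Vanya free: 07:45-10:45, 15:15-18:00 (invert busy blocks within the working day).
Priya free: 07:15-10:30, 13:45-14:15, 14:30-16:45.
Rosa free: 07:30-10:00, 14:15-19:15.
Emeka free: 07:45-16:15, 19:30-20:00 (invert busy blocks within the working day).
Dmitri free: 07:00-11:00, 14:45-18:00 (invert busy blocks within the working day).
Oona free: 07:00-09:45, 13:15-18:45, 19:45-20:00.
Carol free: 07:30-16:45 (invert busy blocks within the working day).
Emeka and Carol can make the full 11:30-12:15 slot — that's 2.

2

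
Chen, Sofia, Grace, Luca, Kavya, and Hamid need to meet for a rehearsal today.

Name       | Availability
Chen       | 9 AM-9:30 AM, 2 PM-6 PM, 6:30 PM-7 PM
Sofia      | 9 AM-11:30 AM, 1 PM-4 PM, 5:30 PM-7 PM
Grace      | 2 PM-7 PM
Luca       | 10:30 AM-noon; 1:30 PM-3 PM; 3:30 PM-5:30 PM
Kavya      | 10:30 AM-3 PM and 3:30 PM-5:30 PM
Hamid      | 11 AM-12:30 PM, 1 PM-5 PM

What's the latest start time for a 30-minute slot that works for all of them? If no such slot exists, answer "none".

15:30

Chen ∩ Sofia: 09:00-09:30, 14:00-16:00, 17:30-18:00, 18:30-19:00.
Chen ∩ Sofia ∩ Grace: 14:00-16:00, 17:30-18:00, 18:30-19:00.
Chen ∩ Sofia ∩ Grace ∩ Luca: 14:00-15:00, 15:30-16:00.
Chen ∩ Sofia ∩ Grace ∩ Luca ∩ Kavya: 14:00-15:00, 15:30-16:00.
Chen ∩ Sofia ∩ Grace ∩ Luca ∩ Kavya ∩ Hamid: 14:00-15:00, 15:30-16:00.
The last common window of at least 30 minutes is 15:30-16:00; a 30-minute meeting can start as late as 15:30 and still end by 16:00.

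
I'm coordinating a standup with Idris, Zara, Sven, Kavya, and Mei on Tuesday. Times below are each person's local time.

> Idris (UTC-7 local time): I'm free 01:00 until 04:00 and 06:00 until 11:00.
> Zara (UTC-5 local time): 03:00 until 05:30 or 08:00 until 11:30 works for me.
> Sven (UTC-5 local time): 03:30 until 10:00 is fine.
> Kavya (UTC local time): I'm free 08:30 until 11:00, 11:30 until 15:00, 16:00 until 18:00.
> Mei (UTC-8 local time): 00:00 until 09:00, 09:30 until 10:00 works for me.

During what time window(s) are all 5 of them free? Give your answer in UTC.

Idris in UTC: 08:00-11:00, 13:00-18:00 (add 7h to convert from UTC-7).
Zara in UTC: 08:00-10:30, 13:00-16:30 (add 5h to convert from UTC-5).
Sven in UTC: 08:30-15:00 (add 5h to convert from UTC-5).
Kavya in UTC: 08:30-11:00, 11:30-15:00, 16:00-18:00.
Mei in UTC: 08:00-17:00, 17:30-18:00 (add 8h to convert from UTC-8).
Idris ∩ Zara: 08:00-10:30, 13:00-16:30.
Idris ∩ Zara ∩ Sven: 08:30-10:30, 13:00-15:00.
Idris ∩ Zara ∩ Sven ∩ Kavya: 08:30-10:30, 13:00-15:00.
Idris ∩ Zara ∩ Sven ∩ Kavya ∩ Mei: 08:30-10:30, 13:00-15:00.
So the common availability across everyone is 08:30-10:30, 13:00-15:00.

08:30-10:30, 13:00-15:00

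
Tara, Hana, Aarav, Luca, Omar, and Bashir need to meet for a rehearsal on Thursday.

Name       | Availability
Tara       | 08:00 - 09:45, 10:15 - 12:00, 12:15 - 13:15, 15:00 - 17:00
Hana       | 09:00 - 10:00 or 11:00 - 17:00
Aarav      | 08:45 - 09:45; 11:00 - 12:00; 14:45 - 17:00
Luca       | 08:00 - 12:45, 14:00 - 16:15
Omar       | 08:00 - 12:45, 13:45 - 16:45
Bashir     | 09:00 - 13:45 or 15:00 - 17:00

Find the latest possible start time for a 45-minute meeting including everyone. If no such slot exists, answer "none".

Tara ∩ Hana: 09:00-09:45, 11:00-12:00, 12:15-13:15, 15:00-17:00.
Tara ∩ Hana ∩ Aarav: 09:00-09:45, 11:00-12:00, 15:00-17:00.
Tara ∩ Hana ∩ Aarav ∩ Luca: 09:00-09:45, 11:00-12:00, 15:00-16:15.
Tara ∩ Hana ∩ Aarav ∩ Luca ∩ Omar: 09:00-09:45, 11:00-12:00, 15:00-16:15.
Tara ∩ Hana ∩ Aarav ∩ Luca ∩ Omar ∩ Bashir: 09:00-09:45, 11:00-12:00, 15:00-16:15.
The last common window of at least 45 minutes is 15:00-16:15; a 45-minute meeting can start as late as 15:30 and still end by 16:15.

15:30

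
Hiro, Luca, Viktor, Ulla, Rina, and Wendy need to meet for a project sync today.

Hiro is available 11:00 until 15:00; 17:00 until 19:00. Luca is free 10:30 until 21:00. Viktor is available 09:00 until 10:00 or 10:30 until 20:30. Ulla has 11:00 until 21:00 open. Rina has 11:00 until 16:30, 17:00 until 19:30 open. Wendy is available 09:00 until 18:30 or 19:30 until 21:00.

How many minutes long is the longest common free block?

240

Hiro ∩ Luca: 11:00-15:00, 17:00-19:00.
Hiro ∩ Luca ∩ Viktor: 11:00-15:00, 17:00-19:00.
Hiro ∩ Luca ∩ Viktor ∩ Ulla: 11:00-15:00, 17:00-19:00.
Hiro ∩ Luca ∩ Viktor ∩ Ulla ∩ Rina: 11:00-15:00, 17:00-19:00.
Hiro ∩ Luca ∩ Viktor ∩ Ulla ∩ Rina ∩ Wendy: 11:00-15:00, 17:00-18:30.
The longest is 11:00-15:00 at 240 minutes.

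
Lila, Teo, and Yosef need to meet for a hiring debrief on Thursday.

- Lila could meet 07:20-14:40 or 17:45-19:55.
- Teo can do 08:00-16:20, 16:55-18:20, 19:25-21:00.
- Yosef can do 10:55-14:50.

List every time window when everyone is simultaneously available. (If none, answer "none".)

10:55-14:40

Lila ∩ Teo: 08:00-14:40, 17:45-18:20, 19:25-19:55.
Lila ∩ Teo ∩ Yosef: 10:55-14:40.
Those are the intersection windows.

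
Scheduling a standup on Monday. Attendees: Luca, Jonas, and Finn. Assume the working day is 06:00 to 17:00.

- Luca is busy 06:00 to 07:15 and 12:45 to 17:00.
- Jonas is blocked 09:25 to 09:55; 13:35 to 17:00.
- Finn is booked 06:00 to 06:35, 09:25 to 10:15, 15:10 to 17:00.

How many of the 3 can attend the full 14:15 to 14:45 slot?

1

Luca free: 07:15-12:45 (invert busy blocks within the working day).
Jonas free: 06:00-09:25, 09:55-13:35 (invert busy blocks within the working day).
Finn free: 06:35-09:25, 10:15-15:10 (invert busy blocks within the working day).
Finn can make the full 14:15-14:45 slot — that's 1.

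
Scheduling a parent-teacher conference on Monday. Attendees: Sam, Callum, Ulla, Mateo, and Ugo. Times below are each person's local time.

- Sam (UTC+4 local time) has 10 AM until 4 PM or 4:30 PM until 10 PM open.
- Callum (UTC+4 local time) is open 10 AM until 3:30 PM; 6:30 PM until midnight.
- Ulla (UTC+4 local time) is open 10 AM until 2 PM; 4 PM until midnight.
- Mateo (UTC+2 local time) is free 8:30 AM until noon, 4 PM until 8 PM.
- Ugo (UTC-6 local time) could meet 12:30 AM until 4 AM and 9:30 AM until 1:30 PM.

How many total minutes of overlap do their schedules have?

Sam in UTC: 06:00-12:00, 12:30-18:00 (subtract 4h to convert from UTC+4).
Callum in UTC: 06:00-11:30, 14:30-20:00 (subtract 4h to convert from UTC+4).
Ulla in UTC: 06:00-10:00, 12:00-20:00 (subtract 4h to convert from UTC+4).
Mateo in UTC: 06:30-10:00, 14:00-18:00 (subtract 2h to convert from UTC+2).
Ugo in UTC: 06:30-10:00, 15:30-19:30 (add 6h to convert from UTC-6).
Sam ∩ Callum: 06:00-11:30, 14:30-18:00.
Sam ∩ Callum ∩ Ulla: 06:00-10:00, 14:30-18:00.
Sam ∩ Callum ∩ Ulla ∩ Mateo: 06:30-10:00, 14:30-18:00.
Sam ∩ Callum ∩ Ulla ∩ Mateo ∩ Ugo: 06:30-10:00, 15:30-18:00.
Those are the intersection windows.
Summing the common windows: 210 + 150 = 360 minutes.

360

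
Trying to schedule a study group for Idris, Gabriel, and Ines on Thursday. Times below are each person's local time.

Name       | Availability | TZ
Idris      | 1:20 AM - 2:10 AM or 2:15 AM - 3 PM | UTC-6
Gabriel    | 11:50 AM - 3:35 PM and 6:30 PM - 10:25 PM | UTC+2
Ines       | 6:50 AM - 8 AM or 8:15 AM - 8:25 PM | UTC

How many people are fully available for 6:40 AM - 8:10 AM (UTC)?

Idris in UTC: 07:20-08:10, 08:15-21:00 (add 6h to convert from UTC-6).
Gabriel in UTC: 09:50-13:35, 16:30-20:25 (subtract 2h to convert from UTC+2).
Ines in UTC: 06:50-08:00, 08:15-20:25.
nobody can make the full 06:40-08:10 slot — that's 0.

0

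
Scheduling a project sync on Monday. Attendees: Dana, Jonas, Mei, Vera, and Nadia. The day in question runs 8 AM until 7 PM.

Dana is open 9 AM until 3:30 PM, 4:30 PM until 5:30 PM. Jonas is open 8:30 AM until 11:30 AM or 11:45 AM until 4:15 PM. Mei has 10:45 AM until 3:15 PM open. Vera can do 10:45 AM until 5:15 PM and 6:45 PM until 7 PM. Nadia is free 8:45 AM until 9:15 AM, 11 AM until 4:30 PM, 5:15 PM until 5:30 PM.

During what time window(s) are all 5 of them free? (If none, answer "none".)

Dana ∩ Jonas: 09:00-11:30, 11:45-15:30.
Dana ∩ Jonas ∩ Mei: 10:45-11:30, 11:45-15:15.
Dana ∩ Jonas ∩ Mei ∩ Vera: 10:45-11:30, 11:45-15:15.
Dana ∩ Jonas ∩ Mei ∩ Vera ∩ Nadia: 11:00-11:30, 11:45-15:15.
Those are the intersection windows.

11:00-11:30, 11:45-15:15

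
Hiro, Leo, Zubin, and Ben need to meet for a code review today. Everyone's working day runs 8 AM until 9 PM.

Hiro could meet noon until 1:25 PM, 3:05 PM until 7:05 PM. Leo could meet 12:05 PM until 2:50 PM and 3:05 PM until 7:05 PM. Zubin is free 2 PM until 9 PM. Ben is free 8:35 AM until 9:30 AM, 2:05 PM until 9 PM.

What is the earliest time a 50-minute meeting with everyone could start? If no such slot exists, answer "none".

15:05

Hiro ∩ Leo: 12:05-13:25, 15:05-19:05.
Hiro ∩ Leo ∩ Zubin: 15:05-19:05.
Hiro ∩ Leo ∩ Zubin ∩ Ben: 15:05-19:05.
The first common window of at least 50 minutes is 15:05-19:05, so the earliest start is 15:05.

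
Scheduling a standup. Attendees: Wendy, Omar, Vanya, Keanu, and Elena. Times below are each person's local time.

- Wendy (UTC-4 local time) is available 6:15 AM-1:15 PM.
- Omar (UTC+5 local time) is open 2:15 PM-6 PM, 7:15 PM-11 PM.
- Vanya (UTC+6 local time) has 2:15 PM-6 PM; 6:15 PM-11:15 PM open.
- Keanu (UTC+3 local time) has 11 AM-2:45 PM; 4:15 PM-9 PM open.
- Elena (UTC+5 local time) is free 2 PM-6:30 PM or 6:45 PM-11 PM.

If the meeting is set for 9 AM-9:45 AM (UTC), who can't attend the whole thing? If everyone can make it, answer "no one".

Wendy in UTC: 10:15-17:15 (add 4h to convert from UTC-4).
Omar in UTC: 09:15-13:00, 14:15-18:00 (subtract 5h to convert from UTC+5).
Vanya in UTC: 08:15-12:00, 12:15-17:15 (subtract 6h to convert from UTC+6).
Keanu in UTC: 08:00-11:45, 13:15-18:00 (subtract 3h to convert from UTC+3).
Elena in UTC: 09:00-13:30, 13:45-18:00 (subtract 5h to convert from UTC+5).
Wendy: not fully free for 09:00-09:45. Omar: not fully free for 09:00-09:45. Vanya: free for 09:00-09:45. Keanu: free for 09:00-09:45. Elena: free for 09:00-09:45.

Omar, Wendy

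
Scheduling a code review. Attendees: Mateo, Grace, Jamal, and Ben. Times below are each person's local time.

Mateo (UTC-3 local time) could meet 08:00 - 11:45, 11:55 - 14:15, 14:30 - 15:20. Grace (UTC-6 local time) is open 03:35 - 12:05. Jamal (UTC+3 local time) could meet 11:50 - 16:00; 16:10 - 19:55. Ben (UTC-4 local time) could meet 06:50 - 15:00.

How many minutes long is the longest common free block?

Mateo in UTC: 11:00-14:45, 14:55-17:15, 17:30-18:20 (add 3h to convert from UTC-3).
Grace in UTC: 09:35-18:05 (add 6h to convert from UTC-6).
Jamal in UTC: 08:50-13:00, 13:10-16:55 (subtract 3h to convert from UTC+3).
Ben in UTC: 10:50-19:00 (add 4h to convert from UTC-4).
Mateo ∩ Grace: 11:00-14:45, 14:55-17:15, 17:30-18:05.
Mateo ∩ Grace ∩ Jamal: 11:00-13:00, 13:10-14:45, 14:55-16:55.
Mateo ∩ Grace ∩ Jamal ∩ Ben: 11:00-13:00, 13:10-14:45, 14:55-16:55.
Those are the intersection windows.
The longest is 11:00-13:00 at 120 minutes.

120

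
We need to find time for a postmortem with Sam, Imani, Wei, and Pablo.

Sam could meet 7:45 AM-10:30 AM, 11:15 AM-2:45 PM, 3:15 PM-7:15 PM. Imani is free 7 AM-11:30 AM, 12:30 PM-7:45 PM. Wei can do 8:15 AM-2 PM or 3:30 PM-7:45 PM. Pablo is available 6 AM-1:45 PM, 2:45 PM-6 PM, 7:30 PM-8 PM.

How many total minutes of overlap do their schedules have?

Sam ∩ Imani: 07:45-10:30, 11:15-11:30, 12:30-14:45, 15:15-19:15.
Sam ∩ Imani ∩ Wei: 08:15-10:30, 11:15-11:30, 12:30-14:00, 15:30-19:15.
Sam ∩ Imani ∩ Wei ∩ Pablo: 08:15-10:30, 11:15-11:30, 12:30-13:45, 15:30-18:00.
Summing the common windows: 135 + 15 + 75 + 150 = 375 minutes.

375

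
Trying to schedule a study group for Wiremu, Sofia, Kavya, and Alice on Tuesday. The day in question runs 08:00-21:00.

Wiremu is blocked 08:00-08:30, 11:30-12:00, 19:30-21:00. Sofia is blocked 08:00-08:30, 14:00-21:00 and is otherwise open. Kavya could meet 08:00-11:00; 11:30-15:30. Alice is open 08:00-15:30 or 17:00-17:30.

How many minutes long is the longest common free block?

Wiremu free: 08:30-11:30, 12:00-19:30 (invert busy blocks within the working day).
Sofia free: 08:30-14:00 (invert busy blocks within the working day).
Kavya free: 08:00-11:00, 11:30-15:30.
Alice free: 08:00-15:30, 17:00-17:30.
Wiremu ∩ Sofia: 08:30-11:30, 12:00-14:00.
Wiremu ∩ Sofia ∩ Kavya: 08:30-11:00, 12:00-14:00.
Wiremu ∩ Sofia ∩ Kavya ∩ Alice: 08:30-11:00, 12:00-14:00.
So the common availability across everyone is 08:30-11:00, 12:00-14:00.
The longest is 08:30-11:00 at 150 minutes.

150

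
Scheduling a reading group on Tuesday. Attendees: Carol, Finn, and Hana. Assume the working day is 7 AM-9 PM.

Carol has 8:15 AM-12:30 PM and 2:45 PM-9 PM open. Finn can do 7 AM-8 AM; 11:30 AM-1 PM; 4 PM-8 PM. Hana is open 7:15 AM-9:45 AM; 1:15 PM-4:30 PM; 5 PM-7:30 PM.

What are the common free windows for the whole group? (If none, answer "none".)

16:00-16:30, 17:00-19:30

Carol ∩ Finn: 11:30-12:30, 16:00-20:00.
Carol ∩ Finn ∩ Hana: 16:00-16:30, 17:00-19:30.
Those are the intersection windows.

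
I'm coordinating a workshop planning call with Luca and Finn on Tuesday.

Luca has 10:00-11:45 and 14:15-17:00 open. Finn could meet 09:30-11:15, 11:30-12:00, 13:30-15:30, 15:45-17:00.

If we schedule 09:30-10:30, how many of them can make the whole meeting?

Finn can make the full 09:30-10:30 slot — that's 1.

1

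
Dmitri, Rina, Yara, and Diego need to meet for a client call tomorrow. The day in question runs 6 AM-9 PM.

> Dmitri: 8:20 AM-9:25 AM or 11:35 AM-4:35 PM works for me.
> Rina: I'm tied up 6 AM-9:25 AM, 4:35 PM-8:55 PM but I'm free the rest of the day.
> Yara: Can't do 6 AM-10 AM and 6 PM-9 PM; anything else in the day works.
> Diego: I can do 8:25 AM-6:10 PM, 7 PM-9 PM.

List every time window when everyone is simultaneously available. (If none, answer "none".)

Dmitri free: 08:20-09:25, 11:35-16:35.
Rina free: 09:25-16:35, 20:55-21:00 (invert busy blocks within the working day).
Yara free: 10:00-18:00 (invert busy blocks within the working day).
Diego free: 08:25-18:10, 19:00-21:00.
Dmitri ∩ Rina: 11:35-16:35.
Dmitri ∩ Rina ∩ Yara: 11:35-16:35.
Dmitri ∩ Rina ∩ Yara ∩ Diego: 11:35-16:35.
So the common availability across everyone is 11:35-16:35.

11:35-16:35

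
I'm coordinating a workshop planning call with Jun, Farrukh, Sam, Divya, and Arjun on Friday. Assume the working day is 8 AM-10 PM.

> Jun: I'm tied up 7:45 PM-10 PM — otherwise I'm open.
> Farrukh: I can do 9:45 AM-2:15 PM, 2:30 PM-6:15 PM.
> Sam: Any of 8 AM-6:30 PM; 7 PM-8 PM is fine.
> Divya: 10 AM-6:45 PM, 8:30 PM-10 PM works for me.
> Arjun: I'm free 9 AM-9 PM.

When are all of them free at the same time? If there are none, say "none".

Jun free: 08:00-19:45 (invert busy blocks within the working day).
Farrukh free: 09:45-14:15, 14:30-18:15.
Sam free: 08:00-18:30, 19:00-20:00.
Divya free: 10:00-18:45, 20:30-22:00.
Arjun free: 09:00-21:00.
Jun ∩ Farrukh: 09:45-14:15, 14:30-18:15.
Jun ∩ Farrukh ∩ Sam: 09:45-14:15, 14:30-18:15.
Jun ∩ Farrukh ∩ Sam ∩ Divya: 10:00-14:15, 14:30-18:15.
Jun ∩ Farrukh ∩ Sam ∩ Divya ∩ Arjun: 10:00-14:15, 14:30-18:15.

10:00-14:15, 14:30-18:15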